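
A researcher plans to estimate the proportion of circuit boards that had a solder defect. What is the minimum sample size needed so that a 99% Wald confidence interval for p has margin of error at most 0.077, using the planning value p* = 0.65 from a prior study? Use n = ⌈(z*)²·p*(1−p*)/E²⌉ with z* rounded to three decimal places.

n = 255

The 99% critical value is z* = 2.576.
p*(1−p*) = 0.65·0.35 = 0.2275.
Required n before rounding: 6.635776 × 0.2275 / 0.077² = 254.620.
⌈254.620⌉ = 255.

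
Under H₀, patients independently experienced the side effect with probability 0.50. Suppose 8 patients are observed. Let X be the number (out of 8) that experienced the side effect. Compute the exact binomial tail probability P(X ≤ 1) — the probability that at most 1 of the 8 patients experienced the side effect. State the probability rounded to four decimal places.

P = 0.0352

X is binomial with n = 8 and p = 0.50.
P(X ≤ 1) = C(8,0)·0.50^0·0.50^8 + C(8,1)·0.50^1·0.50^7.
= 0.003906 + 0.031250 = 0.0352.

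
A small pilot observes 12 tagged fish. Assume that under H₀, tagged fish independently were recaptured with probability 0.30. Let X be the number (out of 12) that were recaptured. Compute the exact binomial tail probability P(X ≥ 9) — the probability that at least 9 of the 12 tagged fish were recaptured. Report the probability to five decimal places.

P = 0.00169

X ~ Binomial(n=12, p=0.30).
P(X ≥ 9) = C(12,9)·0.30^9·0.70^3 + C(12,10)·0.30^10·0.70^2 + C(12,11)·0.30^11·0.70^1 + C(12,12)·0.30^12·0.70^0.
= 0.001485 + 0.000191 + 0.000015 + 0.000001 = 0.00169.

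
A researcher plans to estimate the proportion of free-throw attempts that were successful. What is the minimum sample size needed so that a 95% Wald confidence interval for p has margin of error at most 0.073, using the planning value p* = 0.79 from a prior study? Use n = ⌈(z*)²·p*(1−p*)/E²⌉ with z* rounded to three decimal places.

n = 120

For 95% confidence, z* = 1.960.
p*(1−p*) = 0.79·0.21 = 0.1659.
Required n before rounding: 3.841600 × 0.1659 / 0.073² = 119.595.
⌈119.595⌉ = 120.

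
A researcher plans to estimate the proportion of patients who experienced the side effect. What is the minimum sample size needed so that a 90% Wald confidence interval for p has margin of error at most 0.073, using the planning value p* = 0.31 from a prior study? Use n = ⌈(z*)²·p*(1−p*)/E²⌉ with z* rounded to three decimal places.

n = 109

z* = 1.645 at the 90% level.
p*(1−p*) = 0.31·0.69 = 0.2139.
Required n before rounding: 2.706025 × 0.2139 / 0.073² = 108.617.
Rounding up, n = 109.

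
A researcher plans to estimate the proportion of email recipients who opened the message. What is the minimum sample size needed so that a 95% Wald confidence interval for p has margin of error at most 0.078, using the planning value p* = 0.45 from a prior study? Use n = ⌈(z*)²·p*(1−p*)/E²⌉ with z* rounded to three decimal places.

For 95% confidence, z* = 1.960.
p*(1−p*) = 0.45·0.55 = 0.2475.
(z*)²·p*(1−p*)/E² = 3.841600·0.2475/0.006084 = 156.278.
Rounding up, n = 157.

n = 157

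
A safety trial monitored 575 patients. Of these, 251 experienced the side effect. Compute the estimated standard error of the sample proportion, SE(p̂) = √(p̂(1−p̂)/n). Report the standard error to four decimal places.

SE = 0.0207

Sample proportion p̂ = 251/575 = 0.43652.
p̂(1−p̂) = 0.245970.
SE = √(0.245970/575) = √0.000427774 = 0.0207.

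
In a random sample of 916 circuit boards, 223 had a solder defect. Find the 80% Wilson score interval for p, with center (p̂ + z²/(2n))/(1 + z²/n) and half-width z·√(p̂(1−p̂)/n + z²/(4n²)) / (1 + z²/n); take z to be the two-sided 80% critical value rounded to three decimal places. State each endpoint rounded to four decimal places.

(0.2257, 0.2621)

Here p̂ = 223/916 = 0.24345 and z = 1.282 (z² = 1.643524).
1 + z²/n = 1.001794.
Adjusted center: (0.24345 + z²/(2n))/1.001794 = 0.24391.
Radicand: p̂(1−p̂)/n + z²/(4n²) = 0.000201072 + 0.000000490 = 0.000201562.
Half-width = 1.282·√0.000201562/1.001794 = 0.01817.
CI: 0.24391 ± 0.01817 = (0.2257, 0.2621).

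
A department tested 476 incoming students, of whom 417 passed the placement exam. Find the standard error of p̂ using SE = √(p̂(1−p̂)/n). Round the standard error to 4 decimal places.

SE = 0.0151

p̂ = 417/476 = 0.87605.
p̂(1−p̂) = 0.87605·0.12395 = 0.108586.
Dividing by n and taking the root: √0.000228122 = 0.0151.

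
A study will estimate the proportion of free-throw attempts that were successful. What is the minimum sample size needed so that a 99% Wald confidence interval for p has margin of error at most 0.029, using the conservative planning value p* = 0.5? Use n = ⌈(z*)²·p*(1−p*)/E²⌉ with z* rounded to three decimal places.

n = 1973

z* = 2.576 at the 99% level.
p*(1−p*) = 0.2500.
(z*)²·p*(1−p*)/E² = 6.635776·0.2500/0.000841 = 1972.585.
⌈1972.585⌉ = 1973.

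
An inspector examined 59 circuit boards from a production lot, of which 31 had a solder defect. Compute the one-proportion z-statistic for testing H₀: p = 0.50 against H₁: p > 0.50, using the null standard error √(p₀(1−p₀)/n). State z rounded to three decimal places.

z = 0.391

With x = 31 successes in n = 59, p̂ = 0.52542.
SE₀ = √(0.50·0.50/59) = 0.065094.
z = (0.52542 − 0.50)/0.065094 = 0.02542/0.065094 = 0.391.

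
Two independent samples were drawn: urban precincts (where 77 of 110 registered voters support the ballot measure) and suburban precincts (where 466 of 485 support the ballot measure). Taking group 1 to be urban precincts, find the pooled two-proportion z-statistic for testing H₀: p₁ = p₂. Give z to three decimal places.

p̂₁ = 77/110 = 0.70000, p̂₂ = 466/485 = 0.96082.
Pooling: p̂ = 543/595 = 0.91261.
Pooled SE = √[0.0797571·0.01115276] ≈ 0.029825.
z = (p̂₁ − p̂₂)/SE = (0.70000 − 0.96082)/0.029825 = -0.26082/0.029825 = -8.745.

z = -8.745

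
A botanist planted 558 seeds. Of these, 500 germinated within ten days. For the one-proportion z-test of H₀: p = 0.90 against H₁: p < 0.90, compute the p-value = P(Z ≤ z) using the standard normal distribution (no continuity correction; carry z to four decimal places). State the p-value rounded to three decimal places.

The sample proportion is 500/558 = 0.89606.
SE₀ = √(0.90·0.10/558) = 0.012700.
z = (p̂ − p₀)/SE = (500/558 − 0.90)/0.012700 ≈ -0.3104.
From the standard normal, P(Z ≤ z) = 0.378.

p-value = 0.378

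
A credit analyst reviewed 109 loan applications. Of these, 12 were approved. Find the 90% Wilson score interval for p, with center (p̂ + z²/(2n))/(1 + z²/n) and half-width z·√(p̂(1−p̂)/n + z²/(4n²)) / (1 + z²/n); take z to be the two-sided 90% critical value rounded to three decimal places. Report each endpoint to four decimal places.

(0.0699, 0.1692)

p̂ = 12/109 = 0.11009; z = 1.645, so z² = 2.706025.
1 + z²/n = 1.024826.
Center = (0.11009 + 0.012413)/1.024826 = 0.11954.
Radicand: p̂(1−p̂)/n + z²/(4n²) = 0.000898822 + 0.000056940 = 0.000955762.
Half-width = 1.645·√0.000955762/1.024826 = 0.04962.
CI: 0.11954 ± 0.04962 = (0.0699, 0.1692).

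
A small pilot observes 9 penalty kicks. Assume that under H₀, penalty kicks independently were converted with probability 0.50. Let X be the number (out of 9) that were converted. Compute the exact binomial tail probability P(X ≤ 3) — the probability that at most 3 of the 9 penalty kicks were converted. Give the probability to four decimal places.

X is binomial with n = 9 and p = 0.50.
P(X ≤ 3) = C(9,0)·0.50^0·0.50^9 + C(9,1)·0.50^1·0.50^8 + C(9,2)·0.50^2·0.50^7 + C(9,3)·0.50^3·0.50^6.
= 0.001953 + 0.017578 + 0.070312 + 0.164062 = 0.2539.

P = 0.2539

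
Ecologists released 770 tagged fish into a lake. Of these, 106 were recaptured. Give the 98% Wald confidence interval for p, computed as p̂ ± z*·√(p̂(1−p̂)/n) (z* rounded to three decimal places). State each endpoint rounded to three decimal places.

p̂ = 106/770 = 0.13766.
SE = √(p̂(1−p̂)/n) = √(0.118711/770) = 0.012417.
For 98% confidence, z* = 2.326.
Margin of error: 2.326 × 0.012417 = 0.02888.
Interval: 0.13766 ± 0.02888 → (0.109, 0.167).

(0.109, 0.167)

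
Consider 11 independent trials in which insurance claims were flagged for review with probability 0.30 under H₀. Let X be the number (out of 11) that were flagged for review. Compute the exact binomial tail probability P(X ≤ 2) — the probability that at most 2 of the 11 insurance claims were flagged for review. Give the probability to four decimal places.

X ~ Binomial(n=11, p=0.30).
P(X ≤ 2) = C(11,0)·0.30^0·0.70^11 + C(11,1)·0.30^1·0.70^10 + C(11,2)·0.30^2·0.70^9.
= 0.019773 + 0.093217 + 0.199750 = 0.3127.

P = 0.3127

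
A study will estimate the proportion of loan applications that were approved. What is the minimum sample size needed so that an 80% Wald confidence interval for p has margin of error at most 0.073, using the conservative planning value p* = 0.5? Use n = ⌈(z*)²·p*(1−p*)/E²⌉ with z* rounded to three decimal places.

n = 78

z* = 1.282 at the 80% level.
p*(1−p*) = 0.50·0.50 = 0.2500.
Required n before rounding: 1.643524 × 0.2500 / 0.073² = 77.103.
Rounding up, n = 78.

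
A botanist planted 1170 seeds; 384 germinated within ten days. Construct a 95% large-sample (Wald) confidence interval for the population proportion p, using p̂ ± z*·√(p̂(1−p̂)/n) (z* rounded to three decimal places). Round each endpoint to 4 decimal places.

With x = 384 successes in n = 1170, p̂ = 0.32821.
Standard error of p̂: √(0.220487/1170) = √0.000188450 = 0.013728.
For 95% confidence, z* = 1.960.
Margin = 1.960·0.013728 = 0.02691.
Interval: 0.32821 ± 0.02691 → (0.3013, 0.3551).

(0.3013, 0.3551)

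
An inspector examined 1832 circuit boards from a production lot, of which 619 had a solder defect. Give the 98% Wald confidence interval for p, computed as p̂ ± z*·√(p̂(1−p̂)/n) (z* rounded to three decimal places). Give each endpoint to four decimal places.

(0.3122, 0.3636)

p̂ = 619/1832 = 0.33788.
SE(p̂) = √(0.33788·0.66212/1832) = 0.011051.
For 98% confidence, z* = 2.326.
Margin = 2.326·0.011051 = 0.02570.
Interval: 0.33788 ± 0.02570 → (0.3122, 0.3636).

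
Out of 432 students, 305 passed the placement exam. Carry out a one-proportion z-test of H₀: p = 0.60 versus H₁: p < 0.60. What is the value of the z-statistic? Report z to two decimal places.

z = 4.50

With x = 305 successes in n = 432, p̂ = 0.70602.
Under H₀, SE = √(p₀(1−p₀)/n) = √(0.60·0.40/432) = √0.000555556 = 0.023570.
z = (p̂ − p₀)/SE = (0.70602 − 0.60)/0.023570 = 4.50.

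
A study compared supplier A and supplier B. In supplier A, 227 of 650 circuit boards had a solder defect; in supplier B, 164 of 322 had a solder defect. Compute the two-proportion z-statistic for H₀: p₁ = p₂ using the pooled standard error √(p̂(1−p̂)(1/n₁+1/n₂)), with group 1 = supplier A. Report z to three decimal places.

p̂₁ = 227/650 = 0.34923, p̂₂ = 164/322 = 0.50932.
Pooled p̂ = (227+164)/(650+322) = 391/972 = 0.40226.
SE = √[p̂(1−p̂)(1/n₁+1/n₂)] = √[0.40226·0.59774·(1/650+1/322)] ≈ 0.033416.
z = -0.16009/0.033416 = -4.791.

z = -4.791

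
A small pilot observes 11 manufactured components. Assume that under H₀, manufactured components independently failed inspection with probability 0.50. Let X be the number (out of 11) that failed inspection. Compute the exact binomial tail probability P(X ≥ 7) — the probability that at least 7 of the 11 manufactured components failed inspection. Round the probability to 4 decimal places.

P = 0.2744

X is binomial with n = 11 and p = 0.50.
P(X ≥ 7) = Σ_{j=7}^{11} C(11,j)·0.50^j·0.50^{11−j}.
= 0.161133 + 0.080566 + 0.026855 + 0.005371 + 0.000488 = 0.2744.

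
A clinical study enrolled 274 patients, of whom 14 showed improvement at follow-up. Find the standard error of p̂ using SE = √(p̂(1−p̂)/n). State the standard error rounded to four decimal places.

p̂ = 14/274 = 0.05109.
p̂(1−p̂) = 0.05109·0.94891 = 0.048480.
Dividing by n and taking the root: √0.000176934 = 0.0133.

SE = 0.0133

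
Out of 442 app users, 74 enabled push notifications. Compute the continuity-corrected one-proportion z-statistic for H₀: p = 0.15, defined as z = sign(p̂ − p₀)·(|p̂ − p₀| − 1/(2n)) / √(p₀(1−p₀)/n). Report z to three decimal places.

z = 0.959

Sample proportion p̂ = 74/442 = 0.16742. p̂ − p₀ = 0.017421.
Continuity correction 1/(2n) = 1/884 = 0.001131.
Corrected numerator: |0.017421| − 0.001131 = 0.016290.
Under H₀, SE = √(p₀(1−p₀)/n) = √(0.15·0.85/442) = √0.000288462 = 0.016984.
z = +0.016290/0.016984 = 0.959.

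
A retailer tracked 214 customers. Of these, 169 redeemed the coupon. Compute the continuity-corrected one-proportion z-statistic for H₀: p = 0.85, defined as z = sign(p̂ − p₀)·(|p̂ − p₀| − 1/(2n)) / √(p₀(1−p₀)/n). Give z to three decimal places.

z = -2.374

Sample proportion p̂ = 169/214 = 0.78972. p̂ − p₀ = -0.060280.
Continuity correction 1/(2n) = 1/428 = 0.002336.
Corrected numerator: |-0.060280| − 0.002336 = 0.057944.
SE₀ = √(0.85·0.15/214) = 0.024409.
z = −0.057944/0.024409 = -2.374.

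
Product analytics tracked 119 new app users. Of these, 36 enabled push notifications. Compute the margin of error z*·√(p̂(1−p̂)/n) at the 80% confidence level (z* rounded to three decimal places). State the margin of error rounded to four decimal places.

ME = 0.0540

Sample proportion p̂ = 36/119 = 0.30252.
SE = √(p̂(1−p̂)/n) = √(0.211002/119) = 0.042109.
For 80% confidence, z* = 1.282.
ME = 1.282·0.042109 = 0.0540.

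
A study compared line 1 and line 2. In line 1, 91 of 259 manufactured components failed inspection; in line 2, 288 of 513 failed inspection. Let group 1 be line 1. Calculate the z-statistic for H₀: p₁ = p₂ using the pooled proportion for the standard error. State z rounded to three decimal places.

Sample proportions: p̂₁ = 91/259 = 0.35135 and p̂₂ = 288/513 = 0.56140.
Pooling: p̂ = 379/772 = 0.49093.
SE = √[p̂(1−p̂)(1/n₁+1/n₂)] = √[0.49093·0.50907·(1/259+1/513)] ≈ 0.038106.
z = -0.21005/0.038106 = -5.512.

z = -5.512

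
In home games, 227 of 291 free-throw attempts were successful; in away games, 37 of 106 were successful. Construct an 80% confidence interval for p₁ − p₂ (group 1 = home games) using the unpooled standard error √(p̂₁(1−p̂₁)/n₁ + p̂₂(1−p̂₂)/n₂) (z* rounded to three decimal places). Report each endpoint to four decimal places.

(0.3640, 0.4980)

p̂₁ = 0.78007, p̂₂ = 0.34906, so the observed difference is 0.43101.
Unpooled SE = √(p̂₁(1−p̂₁)/n₁ + p̂₂(1−p̂₂)/n₂) = √(0.000589558 + 0.002143548) = 0.052279.
z* = 1.282 at the 80% level. Margin = 1.282·0.052279 = 0.06702.
Interval: 0.43101 ± 0.06702 → (0.3640, 0.4980).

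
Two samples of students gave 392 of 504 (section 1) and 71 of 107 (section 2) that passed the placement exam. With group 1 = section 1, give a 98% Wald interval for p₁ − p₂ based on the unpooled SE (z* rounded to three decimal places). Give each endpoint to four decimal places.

(-0.0004, 0.2289)

p̂₁ = 392/504 = 0.77778, p̂₂ = 71/107 = 0.66355; p̂₁ − p̂₂ = 0.11423.
SE = √(0.000342936 + 0.002086457) = √0.002429393 = 0.049289.
For 98% confidence, z* = 2.326. Margin of error = 0.11465.
So the interval runs from -0.0004 to 0.2289.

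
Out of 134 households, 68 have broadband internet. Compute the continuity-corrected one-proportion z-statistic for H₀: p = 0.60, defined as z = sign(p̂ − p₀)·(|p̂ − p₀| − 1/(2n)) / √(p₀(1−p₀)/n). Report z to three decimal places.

With x = 68 successes in n = 134, p̂ = 0.50746. p̂ − p₀ = -0.092537.
Continuity correction 1/(2n) = 1/268 = 0.003731.
Corrected numerator: |-0.092537| − 0.003731 = 0.088806.
SE₀ = √(0.60·0.40/134) = 0.042321.
z = (−)0.088806/0.042321 = -2.098.

z = -2.098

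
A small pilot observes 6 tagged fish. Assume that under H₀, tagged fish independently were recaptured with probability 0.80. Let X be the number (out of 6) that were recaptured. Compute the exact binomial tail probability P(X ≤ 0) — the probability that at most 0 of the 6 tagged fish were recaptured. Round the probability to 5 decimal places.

X is binomial with n = 6 and p = 0.80.
P(X ≤ 0) = C(6,0)·0.80^0·0.20^6.
= 0.000064 = 0.00006.

P = 0.00006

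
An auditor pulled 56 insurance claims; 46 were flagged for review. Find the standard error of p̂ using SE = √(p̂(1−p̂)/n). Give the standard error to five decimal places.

With x = 46 successes in n = 56, p̂ = 0.82143.
p̂(1−p̂) = 0.82143·0.17857 = 0.146683.
SE = √(0.146683/56) = 0.05118.

SE = 0.05118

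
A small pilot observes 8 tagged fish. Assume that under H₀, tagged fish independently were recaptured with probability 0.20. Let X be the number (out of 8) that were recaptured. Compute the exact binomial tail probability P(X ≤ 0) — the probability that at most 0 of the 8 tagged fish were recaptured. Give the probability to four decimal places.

X ~ Binomial(n=8, p=0.20).
P(X ≤ 0) = C(8,0)·0.20^0·0.80^8.
= 0.167772 = 0.1678.

P = 0.1678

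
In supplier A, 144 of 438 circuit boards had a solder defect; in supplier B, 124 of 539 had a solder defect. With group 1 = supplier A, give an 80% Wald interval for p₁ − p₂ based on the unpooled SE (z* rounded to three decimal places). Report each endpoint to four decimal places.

(0.0617, 0.1357)

p̂₁ = 144/438 = 0.32877, p̂₂ = 124/539 = 0.23006; p̂₁ − p̂₂ = 0.09871.
SE = √(0.000503834 + 0.000328627) = √0.000832461 = 0.028852.
For 80% confidence, z* = 1.282. Margin = 1.282·0.028852 = 0.03699.
So the interval runs from 0.0617 to 0.1357.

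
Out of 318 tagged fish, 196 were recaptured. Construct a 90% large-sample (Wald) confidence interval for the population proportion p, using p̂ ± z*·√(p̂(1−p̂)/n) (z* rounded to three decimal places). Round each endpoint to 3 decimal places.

With x = 196 successes in n = 318, p̂ = 0.61635.
SE = √(p̂(1−p̂)/n) = √(0.236462/318) = 0.027269.
For 90% confidence, z* = 1.645.
Margin = 1.645·0.027269 = 0.04486.
CI: 0.61635 ± 0.04486 = (0.571, 0.661).

(0.571, 0.661)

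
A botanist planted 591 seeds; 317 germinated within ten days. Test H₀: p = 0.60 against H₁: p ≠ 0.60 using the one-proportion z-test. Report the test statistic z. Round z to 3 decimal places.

Sample proportion p̂ = 317/591 = 0.53638.
SE₀ = √(0.60·0.40/591) = 0.020152.
z = (0.53638 − 0.60)/0.020152 = -0.06362/0.020152 = -3.157.

z = -3.157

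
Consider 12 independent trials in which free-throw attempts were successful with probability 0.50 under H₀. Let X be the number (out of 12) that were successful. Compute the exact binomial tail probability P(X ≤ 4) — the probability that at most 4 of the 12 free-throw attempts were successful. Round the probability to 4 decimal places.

P = 0.1938

X is binomial with n = 12 and p = 0.50.
P(X ≤ 4) = Σ_{j=0}^{4} C(12,j)·0.50^j·0.50^{12−j}.
= 0.000244 + 0.002930 + 0.016113 + 0.053711 + 0.120850 = 0.1938.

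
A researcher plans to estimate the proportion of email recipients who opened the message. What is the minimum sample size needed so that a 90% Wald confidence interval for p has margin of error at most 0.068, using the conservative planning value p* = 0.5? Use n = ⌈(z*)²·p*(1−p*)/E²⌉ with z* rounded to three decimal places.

z* = 1.645 at the 90% level.
p*(1−p*) = 0.2500.
(z*)²·p*(1−p*)/E² = 2.706025·0.2500/0.004624 = 146.303.
⌈146.303⌉ = 147.

n = 147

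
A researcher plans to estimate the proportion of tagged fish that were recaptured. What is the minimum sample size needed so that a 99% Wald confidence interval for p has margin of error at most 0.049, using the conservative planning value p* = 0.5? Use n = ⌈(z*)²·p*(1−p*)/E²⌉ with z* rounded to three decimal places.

z* = 2.576 at the 99% level.
p*(1−p*) = 0.50·0.50 = 0.2500.
Required n before rounding: 6.635776 × 0.2500 / 0.049² = 690.939.
⌈690.939⌉ = 691.

n = 691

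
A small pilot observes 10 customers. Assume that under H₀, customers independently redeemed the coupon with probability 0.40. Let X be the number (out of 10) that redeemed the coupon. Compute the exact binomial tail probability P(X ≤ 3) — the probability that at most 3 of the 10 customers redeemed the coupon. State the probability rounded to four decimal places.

P = 0.3823

X is binomial with n = 10 and p = 0.40.
P(X ≤ 3) = C(10,0)·0.40^0·0.60^10 + C(10,1)·0.40^1·0.60^9 + C(10,2)·0.40^2·0.60^8 + C(10,3)·0.40^3·0.60^7.
= 0.006047 + 0.040311 + 0.120932 + 0.214991 = 0.3823.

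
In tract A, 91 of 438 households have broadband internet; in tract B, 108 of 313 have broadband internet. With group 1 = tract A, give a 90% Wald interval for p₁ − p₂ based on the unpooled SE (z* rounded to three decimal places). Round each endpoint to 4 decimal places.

(-0.1918, -0.0828)

p̂₁ = 91/438 = 0.20776, p̂₂ = 108/313 = 0.34505; p̂₁ − p̂₂ = -0.13729.
SE = √(0.000375793 + 0.000722012) = √0.001097805 = 0.033133.
The 90% critical value is z* = 1.645. Margin = 1.645·0.033133 = 0.05450.
CI: -0.13729 ± 0.05450 = (-0.1918, -0.0828).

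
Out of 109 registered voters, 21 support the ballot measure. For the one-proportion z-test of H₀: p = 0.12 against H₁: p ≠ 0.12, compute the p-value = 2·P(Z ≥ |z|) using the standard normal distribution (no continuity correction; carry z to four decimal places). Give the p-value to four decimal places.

With x = 21 successes in n = 109, p̂ = 0.19266.
Null standard error: √(0.12·0.88/109) = √0.000968807 = 0.031126.
z = (p̂ − p₀)/SE = (21/109 − 0.12)/0.031126 ≈ 2.3344.
p-value = 2·P(Z ≥ |z|) with z = 2.3344 → 0.0196.

p-value = 0.0196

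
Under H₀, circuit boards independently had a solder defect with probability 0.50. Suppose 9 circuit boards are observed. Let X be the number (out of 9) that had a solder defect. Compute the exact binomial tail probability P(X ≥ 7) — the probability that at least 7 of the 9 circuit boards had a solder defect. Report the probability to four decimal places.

P = 0.0898

X is binomial with n = 9 and p = 0.50.
P(X ≥ 7) = C(9,7)·0.50^7·0.50^2 + C(9,8)·0.50^8·0.50^1 + C(9,9)·0.50^9·0.50^0.
= 0.070312 + 0.017578 + 0.001953 = 0.0898.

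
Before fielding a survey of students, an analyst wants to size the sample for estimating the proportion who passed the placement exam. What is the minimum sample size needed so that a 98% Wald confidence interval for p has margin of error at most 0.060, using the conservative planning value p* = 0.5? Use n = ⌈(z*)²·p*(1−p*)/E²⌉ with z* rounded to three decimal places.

n = 376

For 98% confidence, z* = 2.326.
p*(1−p*) = 0.2500.
Required n before rounding: 5.410276 × 0.2500 / 0.060² = 375.714.
⌈375.714⌉ = 376.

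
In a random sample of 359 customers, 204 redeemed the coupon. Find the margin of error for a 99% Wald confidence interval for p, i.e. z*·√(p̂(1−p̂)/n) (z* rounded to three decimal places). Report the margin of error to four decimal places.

Sample proportion p̂ = 204/359 = 0.56825.
Standard error of p̂: √(0.245343/359) = √0.000683406 = 0.026142.
z* = 2.576 at the 99% level.
Margin of error = z*·SE = 2.576 × 0.026142 = 0.0673.

ME = 0.0673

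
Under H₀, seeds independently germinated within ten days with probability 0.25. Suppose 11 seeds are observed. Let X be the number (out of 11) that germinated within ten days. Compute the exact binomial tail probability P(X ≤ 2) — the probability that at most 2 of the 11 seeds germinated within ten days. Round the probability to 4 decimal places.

P = 0.4552

X ~ Binomial(n=11, p=0.25).
P(X ≤ 2) = C(11,0)·0.25^0·0.75^11 + C(11,1)·0.25^1·0.75^10 + C(11,2)·0.25^2·0.75^9.
= 0.042235 + 0.154862 + 0.258104 = 0.4552.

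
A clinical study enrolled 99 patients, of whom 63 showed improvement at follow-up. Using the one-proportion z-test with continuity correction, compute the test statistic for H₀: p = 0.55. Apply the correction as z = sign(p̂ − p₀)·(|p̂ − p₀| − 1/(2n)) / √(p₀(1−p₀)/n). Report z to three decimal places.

Sample proportion p̂ = 63/99 = 0.63636. p̂ − p₀ = 0.086364.
1/(2n) = 0.005051.
Corrected numerator: |0.086364| − 0.005051 = 0.081313.
Under H₀, SE = √(p₀(1−p₀)/n) = √(0.55·0.45/99) = √0.002500000 = 0.050000.
z = +0.081313/0.050000 = 1.626.

z = 1.626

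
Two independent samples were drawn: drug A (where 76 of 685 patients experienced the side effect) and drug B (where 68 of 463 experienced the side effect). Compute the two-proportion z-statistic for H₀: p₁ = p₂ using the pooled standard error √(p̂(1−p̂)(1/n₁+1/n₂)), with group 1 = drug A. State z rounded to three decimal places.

Sample proportions: p̂₁ = 76/685 = 0.11095 and p̂₂ = 68/463 = 0.14687.
Pooled p̂ = (76+68)/(685+463) = 144/1148 = 0.12544.
SE = √[p̂(1−p̂)(1/n₁+1/n₂)] = √[0.12544·0.87456·(1/685+1/463)] ≈ 0.019927.
z = -0.03592/0.019927 = -1.803.

z = -1.803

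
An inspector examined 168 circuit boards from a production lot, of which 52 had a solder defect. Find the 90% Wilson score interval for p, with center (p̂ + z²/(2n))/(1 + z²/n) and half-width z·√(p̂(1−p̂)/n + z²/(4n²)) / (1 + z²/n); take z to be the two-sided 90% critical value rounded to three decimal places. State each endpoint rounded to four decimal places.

(0.2543, 0.3708)

Here p̂ = 52/168 = 0.30952 and z = 1.645 (z² = 2.706025).
1 + z²/n = 1.016107.
Adjusted center: (0.30952 + z²/(2n))/1.016107 = 0.31254.
Radicand: p̂(1−p̂)/n + z²/(4n²) = 0.001272136 + 0.000023969 = 0.001296105.
Half-width = z·√(radicand)/denom = 1.645·0.036001/1.016107 = 0.05828.
Interval: 0.31254 ± 0.05828 → (0.2543, 0.3708).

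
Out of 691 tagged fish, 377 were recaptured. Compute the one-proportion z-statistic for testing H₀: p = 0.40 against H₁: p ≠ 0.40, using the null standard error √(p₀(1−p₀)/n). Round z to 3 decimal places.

z = 7.812

p̂ = 377/691 = 0.54559.
SE₀ = √(0.40·0.60/691) = 0.018637.
z = (p̂ − p₀)/SE = (0.54559 − 0.40)/0.018637 = 7.812.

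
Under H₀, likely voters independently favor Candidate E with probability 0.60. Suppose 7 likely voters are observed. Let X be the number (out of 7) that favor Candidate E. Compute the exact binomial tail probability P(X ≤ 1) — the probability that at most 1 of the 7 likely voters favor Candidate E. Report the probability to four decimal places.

P = 0.0188

X ~ Binomial(n=7, p=0.60).
P(X ≤ 1) = C(7,0)·0.60^0·0.40^7 + C(7,1)·0.60^1·0.40^6.
= 0.001638 + 0.017203 = 0.0188.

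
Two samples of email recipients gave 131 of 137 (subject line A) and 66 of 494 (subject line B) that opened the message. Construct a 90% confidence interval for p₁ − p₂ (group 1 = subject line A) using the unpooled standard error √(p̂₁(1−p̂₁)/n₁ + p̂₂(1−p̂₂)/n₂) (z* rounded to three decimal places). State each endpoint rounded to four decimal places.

(0.7844, 0.8608)

p̂₁ = 131/137 = 0.95620, p̂₂ = 66/494 = 0.13360; p̂₁ − p̂₂ = 0.82260.
SE = √(0.000305676 + 0.000234319) = √0.000539995 = 0.023238.
For 90% confidence, z* = 1.645. Margin of error = 0.03823.
Interval: 0.82260 ± 0.03823 → (0.7844, 0.8608).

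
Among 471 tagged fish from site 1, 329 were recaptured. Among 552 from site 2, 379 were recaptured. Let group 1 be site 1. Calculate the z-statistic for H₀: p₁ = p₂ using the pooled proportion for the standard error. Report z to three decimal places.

z = 0.412

p̂₁ = 329/471 = 0.69851, p̂₂ = 379/552 = 0.68659.
Pooled p̂ = (329+379)/(471+552) = 708/1023 = 0.69208.
Pooled SE = √[0.2131045·0.00393474] ≈ 0.028957.
z = 0.01192/0.028957 = 0.412.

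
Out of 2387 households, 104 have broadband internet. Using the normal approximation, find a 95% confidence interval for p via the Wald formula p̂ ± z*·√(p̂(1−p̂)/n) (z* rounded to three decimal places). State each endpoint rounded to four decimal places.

(0.0354, 0.0518)

Sample proportion p̂ = 104/2387 = 0.04357.
SE = √(p̂(1−p̂)/n) = √(0.041671/2387) = 0.004178.
z* = 1.960 at the 95% level.
Margin = 1.960·0.004178 = 0.00819.
Interval: 0.04357 ± 0.00819 → (0.0354, 0.0518).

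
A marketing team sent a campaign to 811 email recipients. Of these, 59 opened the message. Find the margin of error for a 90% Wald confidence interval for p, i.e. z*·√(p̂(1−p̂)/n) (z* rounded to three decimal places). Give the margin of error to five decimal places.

Sample proportion p̂ = 59/811 = 0.07275.
Standard error of p̂: √(0.067457/811) = √0.000083178 = 0.009120.
For 90% confidence, z* = 1.645.
So ME = 0.01500.

ME = 0.01500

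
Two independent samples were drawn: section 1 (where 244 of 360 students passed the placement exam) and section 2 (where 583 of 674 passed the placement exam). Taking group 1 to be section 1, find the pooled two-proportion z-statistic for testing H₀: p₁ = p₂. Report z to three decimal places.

z = -7.167

Sample proportions: p̂₁ = 244/360 = 0.67778 and p̂₂ = 583/674 = 0.86499.
Pooling: p̂ = 827/1034 = 0.79981.
Pooled SE = √[0.1601160·0.00426146] ≈ 0.026121.
z = -0.18721/0.026121 = -7.167.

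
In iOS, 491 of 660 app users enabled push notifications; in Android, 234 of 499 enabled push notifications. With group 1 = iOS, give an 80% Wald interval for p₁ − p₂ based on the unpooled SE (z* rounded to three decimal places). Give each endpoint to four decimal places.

p̂₁ = 491/660 = 0.74394, p̂₂ = 234/499 = 0.46894; p̂₁ − p̂₂ = 0.27500.
Unpooled SE = √(p̂₁(1−p̂₁)/n₁ + p̂₂(1−p̂₂)/n₂) = √(0.000288627 + 0.000499068) = 0.028066.
For 80% confidence, z* = 1.282. Margin of error = 0.03598.
CI: 0.27500 ± 0.03598 = (0.2390, 0.3110).

(0.2390, 0.3110)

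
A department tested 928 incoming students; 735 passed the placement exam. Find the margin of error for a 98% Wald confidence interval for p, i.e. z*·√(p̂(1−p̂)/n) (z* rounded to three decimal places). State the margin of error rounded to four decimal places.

p̂ = 735/928 = 0.79203.
SE = √(p̂(1−p̂)/n) = √(0.164721/928) = 0.013323.
z* = 2.326 at the 98% level.
Margin of error = z*·SE = 2.326 × 0.013323 = 0.0310.

ME = 0.0310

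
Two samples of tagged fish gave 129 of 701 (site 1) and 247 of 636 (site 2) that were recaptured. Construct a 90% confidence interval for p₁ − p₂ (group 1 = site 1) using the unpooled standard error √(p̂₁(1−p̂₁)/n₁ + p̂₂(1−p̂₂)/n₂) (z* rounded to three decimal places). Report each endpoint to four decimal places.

p̂₁ = 129/701 = 0.18402, p̂₂ = 247/636 = 0.38836; p̂₁ − p̂₂ = -0.20434.
Unpooled SE = √(p̂₁(1−p̂₁)/n₁ + p̂₂(1−p̂₂)/n₂) = √(0.000214206 + 0.000373487) = 0.024242.
The 90% critical value is z* = 1.645. Margin = 1.645·0.024242 = 0.03988.
So the interval runs from -0.2442 to -0.1645.

(-0.2442, -0.1645)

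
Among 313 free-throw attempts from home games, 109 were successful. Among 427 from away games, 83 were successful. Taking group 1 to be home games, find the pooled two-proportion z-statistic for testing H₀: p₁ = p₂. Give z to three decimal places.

p̂₁ = 109/313 = 0.34824, p̂₂ = 83/427 = 0.19438.
Pooling: p̂ = 192/740 = 0.25946.
Pooled SE = √[0.1921402·0.00553681] ≈ 0.032617.
z = (p̂₁ − p̂₂)/SE = (0.34824 − 0.19438)/0.032617 = 0.15386/0.032617 = 4.717.

z = 4.717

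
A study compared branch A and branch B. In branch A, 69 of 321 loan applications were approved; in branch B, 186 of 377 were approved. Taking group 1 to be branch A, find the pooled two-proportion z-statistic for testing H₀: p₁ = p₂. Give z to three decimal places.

z = -7.613

Sample proportions: p̂₁ = 69/321 = 0.21495 and p̂₂ = 186/377 = 0.49337.
Pooling: p̂ = 255/698 = 0.36533.
Pooled SE = √[0.2318639·0.00576778] ≈ 0.036570.
z = (p̂₁ − p̂₂)/SE = (0.21495 − 0.49337)/0.036570 = -0.27842/0.036570 = -7.613.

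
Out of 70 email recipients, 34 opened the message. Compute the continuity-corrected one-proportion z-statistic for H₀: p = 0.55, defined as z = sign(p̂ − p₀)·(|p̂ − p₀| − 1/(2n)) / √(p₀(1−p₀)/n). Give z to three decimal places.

Sample proportion p̂ = 34/70 = 0.48571. p̂ − p₀ = -0.064286.
Continuity correction 1/(2n) = 1/140 = 0.007143.
Corrected numerator: |-0.064286| − 0.007143 = 0.057143.
Null standard error: √(0.55·0.45/70) = √0.003535714 = 0.059462.
z = (−)0.057143/0.059462 = -0.961.

z = -0.961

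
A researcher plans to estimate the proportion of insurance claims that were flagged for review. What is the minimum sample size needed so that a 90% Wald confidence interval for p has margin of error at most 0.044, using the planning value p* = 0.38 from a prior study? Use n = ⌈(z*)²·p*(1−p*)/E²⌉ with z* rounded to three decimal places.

n = 330

The 90% critical value is z* = 1.645.
p*(1−p*) = 0.2356.
Required n before rounding: 2.706025 × 0.2356 / 0.044² = 329.308.
⌈329.308⌉ = 330.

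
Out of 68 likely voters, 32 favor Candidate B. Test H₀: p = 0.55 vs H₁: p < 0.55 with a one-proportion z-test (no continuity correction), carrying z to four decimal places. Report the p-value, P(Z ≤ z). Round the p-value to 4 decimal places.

p-value = 0.0940

With x = 32 successes in n = 68, p̂ = 0.47059.
Null standard error: √(0.55·0.45/68) = √0.003639706 = 0.060330.
Test statistic (full precision, shown to 4 dp): z = (32/68 − 0.55)/SE₀ ≈ -1.3163.
From the standard normal, P(Z ≤ z) = 0.0940.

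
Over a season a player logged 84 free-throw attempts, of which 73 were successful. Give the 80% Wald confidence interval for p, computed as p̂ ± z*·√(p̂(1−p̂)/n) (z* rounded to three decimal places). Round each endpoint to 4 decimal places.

With x = 73 successes in n = 84, p̂ = 0.86905.
SE(p̂) = √(0.86905·0.13095/84) = 0.036808.
For 80% confidence, z* = 1.282.
Margin of error: 1.282 × 0.036808 = 0.04719.
CI: 0.86905 ± 0.04719 = (0.8219, 0.9162).

(0.8219, 0.9162)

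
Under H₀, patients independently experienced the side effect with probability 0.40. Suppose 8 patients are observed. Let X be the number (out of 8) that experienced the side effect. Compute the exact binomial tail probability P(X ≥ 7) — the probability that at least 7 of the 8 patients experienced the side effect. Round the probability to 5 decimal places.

P = 0.00852

X is binomial with n = 8 and p = 0.40.
P(X ≥ 7) = C(8,7)·0.40^7·0.60^1 + C(8,8)·0.40^8·0.60^0.
= 0.007864 + 0.000655 = 0.00852.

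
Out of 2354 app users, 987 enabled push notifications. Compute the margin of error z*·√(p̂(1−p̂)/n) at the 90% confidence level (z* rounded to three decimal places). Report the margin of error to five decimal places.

ME = 0.01673

With x = 987 successes in n = 2354, p̂ = 0.41929.
Standard error of p̂: √(0.243485/2354) = √0.000103435 = 0.010170.
The 90% critical value is z* = 1.645.
So ME = 0.01673.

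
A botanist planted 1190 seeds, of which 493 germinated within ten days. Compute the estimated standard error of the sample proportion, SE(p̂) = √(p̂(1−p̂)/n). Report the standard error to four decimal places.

SE = 0.0143

The sample proportion is 493/1190 = 0.41429.
p̂(1−p̂) = 0.41429·0.58571 = 0.242654.
SE = √(0.242654/1190) = √0.000203911 = 0.0143.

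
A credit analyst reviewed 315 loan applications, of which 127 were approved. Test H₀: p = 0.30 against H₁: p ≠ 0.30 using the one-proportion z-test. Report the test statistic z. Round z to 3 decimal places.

z = 3.996

Sample proportion p̂ = 127/315 = 0.40317.
SE₀ = √(0.30·0.70/315) = 0.025820.
z = (0.40317 − 0.30)/0.025820 = 0.10317/0.025820 = 3.996.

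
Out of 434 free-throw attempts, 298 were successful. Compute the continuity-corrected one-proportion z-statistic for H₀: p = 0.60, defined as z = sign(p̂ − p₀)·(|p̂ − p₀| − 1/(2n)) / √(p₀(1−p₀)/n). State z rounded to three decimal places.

z = 3.635

Sample proportion p̂ = 298/434 = 0.68664. p̂ − p₀ = 0.086636.
1/(2n) = 0.001152.
Corrected numerator: |0.086636| − 0.001152 = 0.085484.
Under H₀, SE = √(p₀(1−p₀)/n) = √(0.60·0.40/434) = √0.000552995 = 0.023516.
z = (+)0.085484/0.023516 = 3.635.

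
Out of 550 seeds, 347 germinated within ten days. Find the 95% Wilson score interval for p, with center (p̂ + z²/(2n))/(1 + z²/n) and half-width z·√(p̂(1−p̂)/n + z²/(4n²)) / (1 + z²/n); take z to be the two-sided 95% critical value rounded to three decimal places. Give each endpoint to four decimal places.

(0.5898, 0.6702)

p̂ = 347/550 = 0.63091; z = 1.960, so z² = 3.841600.
1 + z²/n = 1.006985.
Center = (0.63091 + 0.003492)/1.006985 = 0.63000.
Radicand: p̂(1−p̂)/n + z²/(4n²) = 0.000423387 + 0.000003175 = 0.000426562.
Half-width = z·√(radicand)/denom = 1.960·0.020653/1.006985 = 0.04020.
So the interval runs from 0.5898 to 0.6702.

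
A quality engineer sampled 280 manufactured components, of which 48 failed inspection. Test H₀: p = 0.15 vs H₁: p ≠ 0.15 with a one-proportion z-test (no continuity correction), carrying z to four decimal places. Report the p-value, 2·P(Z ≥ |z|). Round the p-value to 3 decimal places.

p-value = 0.315

Sample proportion p̂ = 48/280 = 0.17143.
SE₀ = √(0.15·0.85/280) = 0.021339.
z = (p̂ − p₀)/SE = (48/280 − 0.15)/0.021339 ≈ 1.0042.
From the standard normal, 2·P(Z ≥ |z|) = 0.315.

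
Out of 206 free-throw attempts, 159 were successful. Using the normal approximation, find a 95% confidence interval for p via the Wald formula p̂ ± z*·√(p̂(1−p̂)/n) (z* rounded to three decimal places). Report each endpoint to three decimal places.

(0.715, 0.829)

With x = 159 successes in n = 206, p̂ = 0.77184.
Standard error of p̂: √(0.176100/206) = √0.000854857 = 0.029238.
The 95% critical value is z* = 1.960.
Margin of error: 1.960 × 0.029238 = 0.05731.
CI: 0.77184 ± 0.05731 = (0.715, 0.829).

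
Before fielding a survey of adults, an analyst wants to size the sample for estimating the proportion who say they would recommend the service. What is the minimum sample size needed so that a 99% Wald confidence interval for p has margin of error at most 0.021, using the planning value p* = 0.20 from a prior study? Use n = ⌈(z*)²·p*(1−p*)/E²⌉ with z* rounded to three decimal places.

n = 2408

The 99% critical value is z* = 2.576.
p*(1−p*) = 0.20·0.80 = 0.1600.
(z*)²·p*(1−p*)/E² = 6.635776·0.1600/0.000441 = 2407.538.
Rounding up, n = 2408.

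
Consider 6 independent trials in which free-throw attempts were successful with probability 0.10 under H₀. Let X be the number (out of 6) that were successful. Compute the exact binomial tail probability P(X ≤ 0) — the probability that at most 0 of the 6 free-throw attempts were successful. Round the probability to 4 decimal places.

P = 0.5314

X is binomial with n = 6 and p = 0.10.
P(X ≤ 0) = C(6,0)·0.10^0·0.90^6.
= 0.531441 = 0.5314.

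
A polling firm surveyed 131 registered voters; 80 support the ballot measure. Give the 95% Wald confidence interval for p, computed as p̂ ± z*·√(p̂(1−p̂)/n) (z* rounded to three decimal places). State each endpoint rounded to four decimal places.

(0.5272, 0.6942)

p̂ = 80/131 = 0.61069.
Standard error of p̂: √(0.237748/131) = √0.001814873 = 0.042601.
The 95% critical value is z* = 1.960.
Margin of error: 1.960 × 0.042601 = 0.08350.
CI: 0.61069 ± 0.08350 = (0.5272, 0.6942).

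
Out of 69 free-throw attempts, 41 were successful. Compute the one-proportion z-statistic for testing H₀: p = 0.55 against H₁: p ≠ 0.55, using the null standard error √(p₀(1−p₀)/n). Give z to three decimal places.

z = 0.738

p̂ = 41/69 = 0.59420.
SE₀ = √(0.55·0.45/69) = 0.059891.
z = (p̂ − p₀)/SE = (0.59420 − 0.55)/0.059891 = 0.738.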